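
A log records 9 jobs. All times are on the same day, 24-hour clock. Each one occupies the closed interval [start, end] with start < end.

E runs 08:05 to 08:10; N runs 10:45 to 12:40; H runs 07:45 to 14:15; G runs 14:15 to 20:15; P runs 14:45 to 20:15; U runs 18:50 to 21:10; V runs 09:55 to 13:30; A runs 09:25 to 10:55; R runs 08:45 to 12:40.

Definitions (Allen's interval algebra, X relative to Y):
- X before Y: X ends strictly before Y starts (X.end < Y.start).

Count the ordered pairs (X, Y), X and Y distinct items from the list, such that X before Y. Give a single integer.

21

Checking all 72 ordered pairs for relation 'before'; matching pairs in alphabetical order:
(A, G): A before G ✓
(A, P): A before P ✓
(A, U): A before U ✓
(E, A): E before A ✓
(E, G): E before G ✓
(E, N): E before N ✓
(E, P): E before P ✓
(E, R): E before R ✓
(E, U): E before U ✓
(E, V): E before V ✓
(H, P): H before P ✓
(H, U): H before U ✓
(N, G): N before G ✓
(N, P): N before P ✓
(N, U): N before U ✓
(R, G): R before G ✓
(R, P): R before P ✓
(R, U): R before U ✓
(V, G): V before G ✓
(V, P): V before P ✓
(V, U): V before U ✓
Count: 21.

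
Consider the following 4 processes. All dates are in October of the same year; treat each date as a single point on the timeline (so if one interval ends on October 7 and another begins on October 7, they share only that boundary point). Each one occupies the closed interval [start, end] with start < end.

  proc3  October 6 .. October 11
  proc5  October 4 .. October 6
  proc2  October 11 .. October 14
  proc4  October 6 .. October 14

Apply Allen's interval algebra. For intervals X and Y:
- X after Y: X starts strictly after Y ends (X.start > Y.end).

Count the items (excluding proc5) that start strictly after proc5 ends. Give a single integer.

Target proc5 = [October 4, October 6].
proc2 [October 11, October 14] → after → counts.
proc3 [October 6, October 11] → met-by → no.
proc4 [October 6, October 14] → met-by → no.
Total: 1.

1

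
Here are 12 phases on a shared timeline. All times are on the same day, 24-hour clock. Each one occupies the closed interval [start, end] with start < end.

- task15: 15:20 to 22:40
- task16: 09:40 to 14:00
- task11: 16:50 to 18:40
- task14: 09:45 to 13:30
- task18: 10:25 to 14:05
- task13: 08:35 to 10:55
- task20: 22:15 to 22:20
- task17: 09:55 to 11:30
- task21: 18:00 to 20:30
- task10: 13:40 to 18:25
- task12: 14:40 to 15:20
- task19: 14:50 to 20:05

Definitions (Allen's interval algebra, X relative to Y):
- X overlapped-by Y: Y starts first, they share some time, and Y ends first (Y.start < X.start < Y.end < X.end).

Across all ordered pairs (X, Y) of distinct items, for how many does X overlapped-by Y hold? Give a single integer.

17

Checking all 132 ordered pairs for relation 'overlapped-by'; matching pairs in alphabetical order:
(task10, task16): task10 overlapped-by task16 ✓
(task10, task18): task10 overlapped-by task18 ✓
(task11, task10): task11 overlapped-by task10 ✓
(task14, task13): task14 overlapped-by task13 ✓
(task15, task10): task15 overlapped-by task10 ✓
(task15, task19): task15 overlapped-by task19 ✓
(task16, task13): task16 overlapped-by task13 ✓
(task17, task13): task17 overlapped-by task13 ✓
(task18, task13): task18 overlapped-by task13 ✓
(task18, task14): task18 overlapped-by task14 ✓
(task18, task16): task18 overlapped-by task16 ✓
(task18, task17): task18 overlapped-by task17 ✓
(task19, task10): task19 overlapped-by task10 ✓
(task19, task12): task19 overlapped-by task12 ✓
(task21, task10): task21 overlapped-by task10 ✓
(task21, task11): task21 overlapped-by task11 ✓
(task21, task19): task21 overlapped-by task19 ✓
Count: 17.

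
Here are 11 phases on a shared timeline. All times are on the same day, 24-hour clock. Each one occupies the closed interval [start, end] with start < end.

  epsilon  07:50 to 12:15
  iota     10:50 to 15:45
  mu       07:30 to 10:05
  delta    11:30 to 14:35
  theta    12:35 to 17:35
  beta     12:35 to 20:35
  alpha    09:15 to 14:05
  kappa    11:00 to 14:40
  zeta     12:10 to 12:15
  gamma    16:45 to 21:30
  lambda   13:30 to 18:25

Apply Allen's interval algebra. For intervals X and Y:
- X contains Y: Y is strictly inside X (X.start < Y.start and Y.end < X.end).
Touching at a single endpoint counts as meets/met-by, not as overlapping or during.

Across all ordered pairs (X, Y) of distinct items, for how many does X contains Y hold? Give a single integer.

8

Checking all 110 ordered pairs for relation 'contains'; matching pairs in alphabetical order:
(alpha, zeta): alpha contains zeta ✓
(beta, lambda): beta contains lambda ✓
(delta, zeta): delta contains zeta ✓
(iota, delta): iota contains delta ✓
(iota, kappa): iota contains kappa ✓
(iota, zeta): iota contains zeta ✓
(kappa, delta): kappa contains delta ✓
(kappa, zeta): kappa contains zeta ✓
Count: 8.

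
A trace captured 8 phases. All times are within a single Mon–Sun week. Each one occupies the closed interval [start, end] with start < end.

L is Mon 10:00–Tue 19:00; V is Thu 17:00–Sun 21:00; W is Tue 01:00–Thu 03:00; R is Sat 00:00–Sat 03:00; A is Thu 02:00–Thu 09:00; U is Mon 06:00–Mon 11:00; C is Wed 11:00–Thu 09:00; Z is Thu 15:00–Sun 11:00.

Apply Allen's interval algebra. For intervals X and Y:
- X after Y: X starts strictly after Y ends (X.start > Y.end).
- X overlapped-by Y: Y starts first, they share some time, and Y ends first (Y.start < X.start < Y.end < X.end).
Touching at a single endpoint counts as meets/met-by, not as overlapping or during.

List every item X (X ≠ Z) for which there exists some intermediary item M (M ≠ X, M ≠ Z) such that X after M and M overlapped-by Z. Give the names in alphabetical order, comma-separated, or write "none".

Target Z = [Thu 15:00, Sun 11:00].
Intermediaries M with M overlapped-by Z: V.
Via V — items with X after V: none.
Union: none.

none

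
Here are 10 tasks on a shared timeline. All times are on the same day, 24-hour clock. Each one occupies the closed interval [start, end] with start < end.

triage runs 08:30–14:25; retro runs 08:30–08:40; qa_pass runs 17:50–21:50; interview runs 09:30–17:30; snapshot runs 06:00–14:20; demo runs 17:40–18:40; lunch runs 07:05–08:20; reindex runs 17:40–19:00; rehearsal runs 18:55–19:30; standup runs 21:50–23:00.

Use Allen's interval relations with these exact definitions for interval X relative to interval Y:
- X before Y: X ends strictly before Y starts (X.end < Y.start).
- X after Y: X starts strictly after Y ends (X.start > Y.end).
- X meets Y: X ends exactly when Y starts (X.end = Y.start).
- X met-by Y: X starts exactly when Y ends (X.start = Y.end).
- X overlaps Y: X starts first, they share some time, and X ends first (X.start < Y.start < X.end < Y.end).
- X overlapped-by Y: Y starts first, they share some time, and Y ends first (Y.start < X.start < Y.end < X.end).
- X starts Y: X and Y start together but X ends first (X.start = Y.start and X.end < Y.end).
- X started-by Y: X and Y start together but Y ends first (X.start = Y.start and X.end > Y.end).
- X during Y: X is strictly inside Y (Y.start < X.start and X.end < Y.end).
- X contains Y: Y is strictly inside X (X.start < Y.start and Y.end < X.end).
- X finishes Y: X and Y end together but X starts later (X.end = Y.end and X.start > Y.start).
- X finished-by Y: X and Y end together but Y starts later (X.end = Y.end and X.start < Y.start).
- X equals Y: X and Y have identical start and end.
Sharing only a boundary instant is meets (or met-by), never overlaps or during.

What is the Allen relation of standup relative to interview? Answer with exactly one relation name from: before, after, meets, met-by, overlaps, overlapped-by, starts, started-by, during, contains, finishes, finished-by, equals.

standup = [21:50, 23:00]; interview = [09:30, 17:30].
Compare endpoints: standup.start > interview.start, standup.start > interview.end, standup.end > interview.start, standup.end > interview.end.
That pattern is 'after'.

after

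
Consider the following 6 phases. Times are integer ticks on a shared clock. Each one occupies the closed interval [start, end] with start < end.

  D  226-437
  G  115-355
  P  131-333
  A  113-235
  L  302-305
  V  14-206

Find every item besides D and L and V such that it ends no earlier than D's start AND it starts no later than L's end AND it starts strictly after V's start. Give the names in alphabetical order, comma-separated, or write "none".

A, G, P

Conditions: its end is no earlier than D's start (X.end >= 226) AND its start is no later than L's end (X.start <= 305) AND its start is strictly after V's start (X.start > 14).
A: end 235 >= 226? ✓; start 113 <= 305? ✓; start 113 > 14? ✓ → yes.
G: end 355 >= 226? ✓; start 115 <= 305? ✓; start 115 > 14? ✓ → yes.
P: end 333 >= 226? ✓; start 131 <= 305? ✓; start 131 > 14? ✓ → yes.
Result: A, G, P.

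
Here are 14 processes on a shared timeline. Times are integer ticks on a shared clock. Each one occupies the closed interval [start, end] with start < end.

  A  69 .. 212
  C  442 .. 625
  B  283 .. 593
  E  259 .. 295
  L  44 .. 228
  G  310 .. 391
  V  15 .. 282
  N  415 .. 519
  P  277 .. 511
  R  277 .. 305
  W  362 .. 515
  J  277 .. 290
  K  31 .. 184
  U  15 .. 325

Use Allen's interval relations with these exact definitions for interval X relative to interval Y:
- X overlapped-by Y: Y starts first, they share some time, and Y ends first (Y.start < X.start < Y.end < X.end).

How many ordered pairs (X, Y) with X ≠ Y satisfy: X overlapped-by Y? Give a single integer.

23

Checking all 182 ordered pairs for relation 'overlapped-by'; matching pairs in alphabetical order:
(A, K): A overlapped-by K ✓
(B, E): B overlapped-by E ✓
(B, J): B overlapped-by J ✓
(B, P): B overlapped-by P ✓
(B, R): B overlapped-by R ✓
(B, U): B overlapped-by U ✓
(C, B): C overlapped-by B ✓
(C, N): C overlapped-by N ✓
(C, P): C overlapped-by P ✓
(C, W): C overlapped-by W ✓
(E, V): E overlapped-by V ✓
(G, U): G overlapped-by U ✓
(J, V): J overlapped-by V ✓
(L, K): L overlapped-by K ✓
(N, P): N overlapped-by P ✓
(N, W): N overlapped-by W ✓
(P, E): P overlapped-by E ✓
(P, U): P overlapped-by U ✓
(P, V): P overlapped-by V ✓
(R, E): R overlapped-by E ✓
(R, V): R overlapped-by V ✓
(W, G): W overlapped-by G ✓
(W, P): W overlapped-by P ✓
Count: 23.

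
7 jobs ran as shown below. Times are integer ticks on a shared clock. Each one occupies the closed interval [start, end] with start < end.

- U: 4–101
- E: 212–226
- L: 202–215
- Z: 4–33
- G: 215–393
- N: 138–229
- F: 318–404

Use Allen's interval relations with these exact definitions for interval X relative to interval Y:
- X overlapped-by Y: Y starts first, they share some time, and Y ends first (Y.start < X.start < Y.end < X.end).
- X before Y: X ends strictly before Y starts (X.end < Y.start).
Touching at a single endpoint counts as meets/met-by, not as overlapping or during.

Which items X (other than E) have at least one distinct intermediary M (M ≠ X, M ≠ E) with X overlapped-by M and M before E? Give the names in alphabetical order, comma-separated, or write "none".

none

Target E = [212, 226].
Intermediaries M with M before E: U, Z.
Via U — items with X overlapped-by U: none.
Via Z — items with X overlapped-by Z: none.
Union: none.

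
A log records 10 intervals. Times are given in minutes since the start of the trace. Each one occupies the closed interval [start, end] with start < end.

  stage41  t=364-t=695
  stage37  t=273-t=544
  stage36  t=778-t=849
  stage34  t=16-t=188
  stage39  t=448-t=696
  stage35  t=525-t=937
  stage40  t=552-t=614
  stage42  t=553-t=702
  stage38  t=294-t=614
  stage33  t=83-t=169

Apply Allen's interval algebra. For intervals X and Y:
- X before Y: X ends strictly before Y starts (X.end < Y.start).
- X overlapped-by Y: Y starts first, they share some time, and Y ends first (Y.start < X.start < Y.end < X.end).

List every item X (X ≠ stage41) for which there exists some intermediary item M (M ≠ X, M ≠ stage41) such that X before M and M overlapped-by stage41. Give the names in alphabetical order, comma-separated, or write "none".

stage33, stage34, stage37

Target stage41 = [t=364, t=695].
Intermediaries M with M overlapped-by stage41: stage35, stage39, stage42.
Via stage35 — items with X before stage35: stage33, stage34.
Via stage39 — items with X before stage39: stage33, stage34.
Via stage42 — items with X before stage42: stage33, stage34, stage37.
Union: stage33, stage34, stage37.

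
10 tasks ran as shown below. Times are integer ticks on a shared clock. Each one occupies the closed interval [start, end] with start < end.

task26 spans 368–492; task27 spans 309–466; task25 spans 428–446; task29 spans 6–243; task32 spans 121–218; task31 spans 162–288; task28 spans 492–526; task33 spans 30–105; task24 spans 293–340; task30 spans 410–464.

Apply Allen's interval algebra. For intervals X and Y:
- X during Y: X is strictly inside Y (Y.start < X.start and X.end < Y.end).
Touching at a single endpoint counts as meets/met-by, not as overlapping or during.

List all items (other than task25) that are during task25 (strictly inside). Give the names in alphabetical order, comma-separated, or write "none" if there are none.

none

Target task25 = [428, 446].
task24 [293, 340] → before → no.
task26 [368, 492] → contains → no.
task27 [309, 466] → contains → no.
task28 [492, 526] → after → no.
task29 [6, 243] → before → no.
task30 [410, 464] → contains → no.
task31 [162, 288] → before → no.
task32 [121, 218] → before → no.
task33 [30, 105] → before → no.
Result: none.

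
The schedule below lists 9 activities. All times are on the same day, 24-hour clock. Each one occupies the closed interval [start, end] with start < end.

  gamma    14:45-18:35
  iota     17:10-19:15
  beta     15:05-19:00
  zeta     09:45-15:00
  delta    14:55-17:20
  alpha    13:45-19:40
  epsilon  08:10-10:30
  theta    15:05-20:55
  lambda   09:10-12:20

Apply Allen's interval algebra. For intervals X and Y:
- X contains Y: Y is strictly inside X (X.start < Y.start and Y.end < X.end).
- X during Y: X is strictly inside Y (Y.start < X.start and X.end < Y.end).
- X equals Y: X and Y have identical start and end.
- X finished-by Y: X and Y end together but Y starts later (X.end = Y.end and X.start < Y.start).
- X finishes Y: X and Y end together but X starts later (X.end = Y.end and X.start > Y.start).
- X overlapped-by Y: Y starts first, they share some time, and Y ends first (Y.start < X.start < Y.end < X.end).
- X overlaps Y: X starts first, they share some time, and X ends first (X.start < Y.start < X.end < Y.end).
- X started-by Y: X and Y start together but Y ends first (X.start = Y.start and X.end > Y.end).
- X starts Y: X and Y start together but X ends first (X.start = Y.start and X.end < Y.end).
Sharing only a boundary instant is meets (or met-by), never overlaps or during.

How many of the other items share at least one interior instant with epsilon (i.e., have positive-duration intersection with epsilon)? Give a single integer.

2

Target epsilon = [08:10, 10:30].
alpha [13:45, 19:40] → after → no.
beta [15:05, 19:00] → after → no.
delta [14:55, 17:20] → after → no.
gamma [14:45, 18:35] → after → no.
iota [17:10, 19:15] → after → no.
lambda [09:10, 12:20] → overlapped-by → counts.
theta [15:05, 20:55] → after → no.
zeta [09:45, 15:00] → overlapped-by → counts.
Total: 2.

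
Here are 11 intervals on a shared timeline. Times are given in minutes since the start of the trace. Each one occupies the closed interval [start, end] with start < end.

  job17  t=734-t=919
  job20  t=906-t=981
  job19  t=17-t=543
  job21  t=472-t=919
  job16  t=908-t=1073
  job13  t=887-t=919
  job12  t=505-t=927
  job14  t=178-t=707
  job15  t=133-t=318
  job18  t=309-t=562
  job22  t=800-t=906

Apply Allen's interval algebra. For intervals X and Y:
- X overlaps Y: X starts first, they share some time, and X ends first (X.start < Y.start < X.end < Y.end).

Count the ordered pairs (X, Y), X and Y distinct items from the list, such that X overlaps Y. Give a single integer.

Checking all 110 ordered pairs for relation 'overlaps'; matching pairs in alphabetical order:
(job12, job16): job12 overlaps job16 ✓
(job12, job20): job12 overlaps job20 ✓
(job13, job16): job13 overlaps job16 ✓
(job13, job20): job13 overlaps job20 ✓
(job14, job12): job14 overlaps job12 ✓
(job14, job21): job14 overlaps job21 ✓
(job15, job14): job15 overlaps job14 ✓
(job15, job18): job15 overlaps job18 ✓
(job17, job16): job17 overlaps job16 ✓
(job17, job20): job17 overlaps job20 ✓
(job18, job12): job18 overlaps job12 ✓
(job18, job21): job18 overlaps job21 ✓
(job19, job12): job19 overlaps job12 ✓
(job19, job14): job19 overlaps job14 ✓
(job19, job18): job19 overlaps job18 ✓
(job19, job21): job19 overlaps job21 ✓
(job20, job16): job20 overlaps job16 ✓
(job21, job12): job21 overlaps job12 ✓
(job21, job16): job21 overlaps job16 ✓
(job21, job20): job21 overlaps job20 ✓
(job22, job13): job22 overlaps job13 ✓
Count: 21.

21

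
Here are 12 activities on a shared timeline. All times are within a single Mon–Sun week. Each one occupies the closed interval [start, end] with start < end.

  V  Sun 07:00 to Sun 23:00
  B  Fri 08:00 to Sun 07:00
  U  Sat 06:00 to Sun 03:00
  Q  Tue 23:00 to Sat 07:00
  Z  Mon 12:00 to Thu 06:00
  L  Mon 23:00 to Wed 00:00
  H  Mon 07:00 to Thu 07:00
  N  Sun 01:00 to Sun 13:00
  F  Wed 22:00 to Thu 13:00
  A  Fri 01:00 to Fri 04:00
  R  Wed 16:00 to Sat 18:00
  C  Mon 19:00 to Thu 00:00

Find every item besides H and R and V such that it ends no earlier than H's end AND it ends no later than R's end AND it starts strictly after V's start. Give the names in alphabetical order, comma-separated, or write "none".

Conditions: its end is no earlier than H's end (X.end >= Thu 07:00) AND its end is no later than R's end (X.end <= Sat 18:00) AND its start is strictly after V's start (X.start > Sun 07:00).
A: end Fri 04:00 >= Thu 07:00? ✓; end Fri 04:00 <= Sat 18:00? ✓; start Fri 01:00 > Sun 07:00? ✗ → no.
B: end Sun 07:00 >= Thu 07:00? ✓; end Sun 07:00 <= Sat 18:00? ✗; start Fri 08:00 > Sun 07:00? ✗ → no.
C: end Thu 00:00 >= Thu 07:00? ✗; end Thu 00:00 <= Sat 18:00? ✓; start Mon 19:00 > Sun 07:00? ✗ → no.
F: end Thu 13:00 >= Thu 07:00? ✓; end Thu 13:00 <= Sat 18:00? ✓; start Wed 22:00 > Sun 07:00? ✗ → no.
L: end Wed 00:00 >= Thu 07:00? ✗; end Wed 00:00 <= Sat 18:00? ✓; start Mon 23:00 > Sun 07:00? ✗ → no.
N: end Sun 13:00 >= Thu 07:00? ✓; end Sun 13:00 <= Sat 18:00? ✗; start Sun 01:00 > Sun 07:00? ✗ → no.
Q: end Sat 07:00 >= Thu 07:00? ✓; end Sat 07:00 <= Sat 18:00? ✓; start Tue 23:00 > Sun 07:00? ✗ → no.
U: end Sun 03:00 >= Thu 07:00? ✓; end Sun 03:00 <= Sat 18:00? ✗; start Sat 06:00 > Sun 07:00? ✗ → no.
Z: end Thu 06:00 >= Thu 07:00? ✗; end Thu 06:00 <= Sat 18:00? ✓; start Mon 12:00 > Sun 07:00? ✗ → no.
Result: none.

none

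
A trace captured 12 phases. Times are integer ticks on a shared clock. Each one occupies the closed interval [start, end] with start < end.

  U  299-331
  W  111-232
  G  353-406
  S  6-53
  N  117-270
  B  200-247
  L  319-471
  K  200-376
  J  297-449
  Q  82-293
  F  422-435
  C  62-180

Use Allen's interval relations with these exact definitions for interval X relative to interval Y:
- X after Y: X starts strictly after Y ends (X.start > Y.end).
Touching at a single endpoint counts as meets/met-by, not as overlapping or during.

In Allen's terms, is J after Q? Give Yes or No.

J = [297, 449], Q = [82, 293].
Actual relation of J to Q: after.
Asked whether 'after' holds → Yes.

Yes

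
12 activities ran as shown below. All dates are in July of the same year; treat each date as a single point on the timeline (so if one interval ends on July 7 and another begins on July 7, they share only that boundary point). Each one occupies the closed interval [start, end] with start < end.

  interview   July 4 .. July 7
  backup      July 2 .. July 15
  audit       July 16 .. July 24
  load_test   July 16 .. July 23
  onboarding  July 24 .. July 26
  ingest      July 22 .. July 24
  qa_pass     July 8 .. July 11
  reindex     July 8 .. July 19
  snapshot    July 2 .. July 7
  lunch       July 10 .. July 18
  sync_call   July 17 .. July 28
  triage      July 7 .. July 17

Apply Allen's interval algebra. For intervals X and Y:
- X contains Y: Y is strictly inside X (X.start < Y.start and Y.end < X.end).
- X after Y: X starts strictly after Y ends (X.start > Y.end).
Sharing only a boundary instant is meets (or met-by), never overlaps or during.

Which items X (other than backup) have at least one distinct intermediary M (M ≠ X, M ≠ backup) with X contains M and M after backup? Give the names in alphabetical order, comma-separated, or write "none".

Target backup = [July 2, July 15].
Intermediaries M with M after backup: audit, ingest, load_test, onboarding, sync_call.
Via audit — items with X contains audit: none.
Via ingest — items with X contains ingest: sync_call.
Via load_test — items with X contains load_test: none.
Via onboarding — items with X contains onboarding: sync_call.
Via sync_call — items with X contains sync_call: none.
Union: sync_call.

sync_call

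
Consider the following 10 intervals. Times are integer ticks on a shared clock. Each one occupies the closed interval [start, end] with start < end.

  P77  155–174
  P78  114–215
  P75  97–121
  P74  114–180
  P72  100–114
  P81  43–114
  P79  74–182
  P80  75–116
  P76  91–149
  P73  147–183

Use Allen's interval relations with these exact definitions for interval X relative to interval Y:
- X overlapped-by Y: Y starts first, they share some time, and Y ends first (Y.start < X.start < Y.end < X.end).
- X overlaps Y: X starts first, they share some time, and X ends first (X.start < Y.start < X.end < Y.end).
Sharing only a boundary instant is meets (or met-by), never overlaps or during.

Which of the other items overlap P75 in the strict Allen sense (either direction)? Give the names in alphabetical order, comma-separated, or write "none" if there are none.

P74, P78, P80, P81

Target P75 = [97, 121].
P72 [100, 114] → during → no.
P73 [147, 183] → after → no.
P74 [114, 180] → overlapped-by → yes.
P76 [91, 149] → contains → no.
P77 [155, 174] → after → no.
P78 [114, 215] → overlapped-by → yes.
P79 [74, 182] → contains → no.
P80 [75, 116] → overlaps → yes.
P81 [43, 114] → overlaps → yes.
Result: P74, P78, P80, P81.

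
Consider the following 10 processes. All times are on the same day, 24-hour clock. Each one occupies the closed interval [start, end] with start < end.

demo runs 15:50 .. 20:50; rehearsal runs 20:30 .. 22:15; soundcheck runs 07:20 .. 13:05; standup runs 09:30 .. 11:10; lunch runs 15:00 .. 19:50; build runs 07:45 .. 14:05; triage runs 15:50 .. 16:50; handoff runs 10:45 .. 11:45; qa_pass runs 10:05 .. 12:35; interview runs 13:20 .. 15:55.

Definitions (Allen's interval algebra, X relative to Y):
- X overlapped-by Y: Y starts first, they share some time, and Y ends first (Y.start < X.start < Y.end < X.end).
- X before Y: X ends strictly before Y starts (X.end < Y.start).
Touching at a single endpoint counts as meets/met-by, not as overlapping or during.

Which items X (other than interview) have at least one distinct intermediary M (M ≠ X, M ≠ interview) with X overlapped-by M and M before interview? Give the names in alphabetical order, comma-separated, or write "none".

build, handoff, qa_pass

Target interview = [13:20, 15:55].
Intermediaries M with M before interview: handoff, qa_pass, soundcheck, standup.
Via handoff — items with X overlapped-by handoff: none.
Via qa_pass — items with X overlapped-by qa_pass: none.
Via soundcheck — items with X overlapped-by soundcheck: build.
Via standup — items with X overlapped-by standup: handoff, qa_pass.
Union: build, handoff, qa_pass.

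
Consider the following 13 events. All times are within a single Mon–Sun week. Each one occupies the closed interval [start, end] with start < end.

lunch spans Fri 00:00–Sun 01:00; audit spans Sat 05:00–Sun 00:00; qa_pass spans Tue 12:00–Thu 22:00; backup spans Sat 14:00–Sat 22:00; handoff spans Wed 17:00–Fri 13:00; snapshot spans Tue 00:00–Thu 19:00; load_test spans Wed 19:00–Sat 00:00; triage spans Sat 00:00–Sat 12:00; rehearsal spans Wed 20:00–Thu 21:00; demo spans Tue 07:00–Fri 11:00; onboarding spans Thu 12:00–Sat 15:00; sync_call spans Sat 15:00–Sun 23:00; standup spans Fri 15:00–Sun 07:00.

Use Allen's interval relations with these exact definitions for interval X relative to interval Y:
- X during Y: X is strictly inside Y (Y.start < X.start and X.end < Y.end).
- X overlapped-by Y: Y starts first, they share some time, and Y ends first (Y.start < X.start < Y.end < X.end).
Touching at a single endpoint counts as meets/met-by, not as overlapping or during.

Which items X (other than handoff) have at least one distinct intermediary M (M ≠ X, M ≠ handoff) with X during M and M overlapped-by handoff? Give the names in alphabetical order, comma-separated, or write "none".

audit, backup, rehearsal, triage

Target handoff = [Wed 17:00, Fri 13:00].
Intermediaries M with M overlapped-by handoff: load_test, lunch, onboarding.
Via load_test — items with X during load_test: rehearsal.
Via lunch — items with X during lunch: audit, backup, triage.
Via onboarding — items with X during onboarding: triage.
Union: audit, backup, rehearsal, triage.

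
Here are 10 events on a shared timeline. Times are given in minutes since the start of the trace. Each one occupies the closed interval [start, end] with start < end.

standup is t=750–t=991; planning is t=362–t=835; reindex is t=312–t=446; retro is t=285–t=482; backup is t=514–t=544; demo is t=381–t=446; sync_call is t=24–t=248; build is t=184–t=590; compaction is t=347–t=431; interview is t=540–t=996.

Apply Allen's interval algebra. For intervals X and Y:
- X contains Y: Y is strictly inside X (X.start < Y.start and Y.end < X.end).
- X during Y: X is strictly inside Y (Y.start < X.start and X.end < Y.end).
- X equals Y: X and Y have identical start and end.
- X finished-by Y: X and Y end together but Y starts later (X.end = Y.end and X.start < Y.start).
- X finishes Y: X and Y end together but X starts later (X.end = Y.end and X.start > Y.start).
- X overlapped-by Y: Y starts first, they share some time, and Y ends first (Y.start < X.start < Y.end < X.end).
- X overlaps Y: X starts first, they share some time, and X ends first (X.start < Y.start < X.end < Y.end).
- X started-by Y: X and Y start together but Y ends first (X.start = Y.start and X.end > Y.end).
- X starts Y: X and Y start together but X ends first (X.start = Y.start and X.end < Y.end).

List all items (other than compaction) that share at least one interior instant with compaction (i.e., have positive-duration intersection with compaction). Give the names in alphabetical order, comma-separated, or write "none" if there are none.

Target compaction = [t=347, t=431].
backup [t=514, t=544] → after → no.
build [t=184, t=590] → contains → yes.
demo [t=381, t=446] → overlapped-by → yes.
interview [t=540, t=996] → after → no.
planning [t=362, t=835] → overlapped-by → yes.
reindex [t=312, t=446] → contains → yes.
retro [t=285, t=482] → contains → yes.
standup [t=750, t=991] → after → no.
sync_call [t=24, t=248] → before → no.
Result: build, demo, planning, reindex, retro.

build, demo, planning, reindex, retro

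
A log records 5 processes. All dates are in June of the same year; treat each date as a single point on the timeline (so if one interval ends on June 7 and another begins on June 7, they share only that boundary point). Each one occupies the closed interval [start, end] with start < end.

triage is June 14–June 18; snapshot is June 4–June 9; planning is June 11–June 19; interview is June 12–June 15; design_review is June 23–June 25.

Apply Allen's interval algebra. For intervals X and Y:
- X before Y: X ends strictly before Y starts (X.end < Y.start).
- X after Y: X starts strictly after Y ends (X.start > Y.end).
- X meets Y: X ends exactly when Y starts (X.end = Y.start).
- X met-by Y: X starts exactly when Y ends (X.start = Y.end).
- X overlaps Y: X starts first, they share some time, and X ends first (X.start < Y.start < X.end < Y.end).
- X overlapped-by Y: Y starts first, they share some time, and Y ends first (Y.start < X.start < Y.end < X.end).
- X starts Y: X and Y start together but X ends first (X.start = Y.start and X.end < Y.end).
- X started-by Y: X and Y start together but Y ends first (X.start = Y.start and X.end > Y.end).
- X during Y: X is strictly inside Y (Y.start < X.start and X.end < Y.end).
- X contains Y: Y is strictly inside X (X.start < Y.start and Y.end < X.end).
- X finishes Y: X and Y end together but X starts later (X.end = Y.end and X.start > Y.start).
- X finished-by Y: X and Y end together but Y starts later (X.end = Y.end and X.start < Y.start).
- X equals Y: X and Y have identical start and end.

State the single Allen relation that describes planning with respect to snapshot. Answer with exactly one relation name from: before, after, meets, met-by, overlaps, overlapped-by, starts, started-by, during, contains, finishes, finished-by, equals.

planning = [June 11, June 19]; snapshot = [June 4, June 9].
Compare endpoints: planning.start > snapshot.start, planning.start > snapshot.end, planning.end > snapshot.start, planning.end > snapshot.end.
That pattern is 'after'.

after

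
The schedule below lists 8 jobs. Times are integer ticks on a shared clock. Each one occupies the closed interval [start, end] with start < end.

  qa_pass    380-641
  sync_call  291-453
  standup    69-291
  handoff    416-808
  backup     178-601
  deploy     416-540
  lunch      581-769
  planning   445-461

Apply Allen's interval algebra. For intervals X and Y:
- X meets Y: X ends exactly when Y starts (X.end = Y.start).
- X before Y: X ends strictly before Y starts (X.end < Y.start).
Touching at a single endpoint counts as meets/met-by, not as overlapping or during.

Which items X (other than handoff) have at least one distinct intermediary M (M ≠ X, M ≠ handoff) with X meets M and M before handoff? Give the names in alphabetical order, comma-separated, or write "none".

Target handoff = [416, 808].
Intermediaries M with M before handoff: standup.
Via standup — items with X meets standup: none.
Union: none.

none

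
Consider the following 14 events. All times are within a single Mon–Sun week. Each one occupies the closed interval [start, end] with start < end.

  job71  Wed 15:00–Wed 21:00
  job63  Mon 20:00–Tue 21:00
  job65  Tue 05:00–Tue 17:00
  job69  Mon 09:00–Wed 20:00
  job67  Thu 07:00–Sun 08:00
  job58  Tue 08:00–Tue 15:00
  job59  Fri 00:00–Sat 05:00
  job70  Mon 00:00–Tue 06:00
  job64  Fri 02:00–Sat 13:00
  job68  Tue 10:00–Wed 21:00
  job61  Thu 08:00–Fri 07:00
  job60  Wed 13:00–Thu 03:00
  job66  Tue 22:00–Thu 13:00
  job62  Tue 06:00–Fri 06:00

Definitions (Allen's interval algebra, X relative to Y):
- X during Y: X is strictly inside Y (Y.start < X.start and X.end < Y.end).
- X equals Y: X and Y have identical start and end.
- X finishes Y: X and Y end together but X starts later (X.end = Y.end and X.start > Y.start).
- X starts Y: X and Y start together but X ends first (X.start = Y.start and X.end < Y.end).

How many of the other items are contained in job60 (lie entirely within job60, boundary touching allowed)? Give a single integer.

Target job60 = [Wed 13:00, Thu 03:00].
job58 [Tue 08:00, Tue 15:00] → before → no.
job59 [Fri 00:00, Sat 05:00] → after → no.
job61 [Thu 08:00, Fri 07:00] → after → no.
job62 [Tue 06:00, Fri 06:00] → contains → no.
job63 [Mon 20:00, Tue 21:00] → before → no.
job64 [Fri 02:00, Sat 13:00] → after → no.
job65 [Tue 05:00, Tue 17:00] → before → no.
job66 [Tue 22:00, Thu 13:00] → contains → no.
job67 [Thu 07:00, Sun 08:00] → after → no.
job68 [Tue 10:00, Wed 21:00] → overlaps → no.
job69 [Mon 09:00, Wed 20:00] → overlaps → no.
job70 [Mon 00:00, Tue 06:00] → before → no.
job71 [Wed 15:00, Wed 21:00] → during → counts.
Total: 1.

1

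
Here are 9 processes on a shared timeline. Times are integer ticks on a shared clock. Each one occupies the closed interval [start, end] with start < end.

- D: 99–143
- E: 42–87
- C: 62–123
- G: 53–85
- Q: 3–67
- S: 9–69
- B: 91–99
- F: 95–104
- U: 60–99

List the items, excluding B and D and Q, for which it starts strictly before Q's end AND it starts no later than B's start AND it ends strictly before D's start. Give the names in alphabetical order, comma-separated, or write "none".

E, G, S

Conditions: its start is strictly before Q's end (X.start < 67) AND its start is no later than B's start (X.start <= 91) AND its end is strictly before D's start (X.end < 99).
C: start 62 < 67? ✓; start 62 <= 91? ✓; end 123 < 99? ✗ → no.
E: start 42 < 67? ✓; start 42 <= 91? ✓; end 87 < 99? ✓ → yes.
F: start 95 < 67? ✗; start 95 <= 91? ✗; end 104 < 99? ✗ → no.
G: start 53 < 67? ✓; start 53 <= 91? ✓; end 85 < 99? ✓ → yes.
S: start 9 < 67? ✓; start 9 <= 91? ✓; end 69 < 99? ✓ → yes.
U: start 60 < 67? ✓; start 60 <= 91? ✓; end 99 < 99? ✗ → no.
Result: E, G, S.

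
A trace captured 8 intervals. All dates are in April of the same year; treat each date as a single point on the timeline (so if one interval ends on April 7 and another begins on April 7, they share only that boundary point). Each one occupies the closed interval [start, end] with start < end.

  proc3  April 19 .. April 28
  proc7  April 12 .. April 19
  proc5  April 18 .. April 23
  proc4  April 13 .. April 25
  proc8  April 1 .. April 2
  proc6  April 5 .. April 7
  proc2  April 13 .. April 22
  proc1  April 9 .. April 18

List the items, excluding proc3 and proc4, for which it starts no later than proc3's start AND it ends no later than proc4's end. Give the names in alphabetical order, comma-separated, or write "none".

proc1, proc2, proc5, proc6, proc7, proc8

Conditions: its start is no later than proc3's start (X.start <= April 19) AND its end is no later than proc4's end (X.end <= April 25).
proc1: start April 9 <= April 19? ✓; end April 18 <= April 25? ✓ → yes.
proc2: start April 13 <= April 19? ✓; end April 22 <= April 25? ✓ → yes.
proc5: start April 18 <= April 19? ✓; end April 23 <= April 25? ✓ → yes.
proc6: start April 5 <= April 19? ✓; end April 7 <= April 25? ✓ → yes.
proc7: start April 12 <= April 19? ✓; end April 19 <= April 25? ✓ → yes.
proc8: start April 1 <= April 19? ✓; end April 2 <= April 25? ✓ → yes.
Result: proc1, proc2, proc5, proc6, proc7, proc8.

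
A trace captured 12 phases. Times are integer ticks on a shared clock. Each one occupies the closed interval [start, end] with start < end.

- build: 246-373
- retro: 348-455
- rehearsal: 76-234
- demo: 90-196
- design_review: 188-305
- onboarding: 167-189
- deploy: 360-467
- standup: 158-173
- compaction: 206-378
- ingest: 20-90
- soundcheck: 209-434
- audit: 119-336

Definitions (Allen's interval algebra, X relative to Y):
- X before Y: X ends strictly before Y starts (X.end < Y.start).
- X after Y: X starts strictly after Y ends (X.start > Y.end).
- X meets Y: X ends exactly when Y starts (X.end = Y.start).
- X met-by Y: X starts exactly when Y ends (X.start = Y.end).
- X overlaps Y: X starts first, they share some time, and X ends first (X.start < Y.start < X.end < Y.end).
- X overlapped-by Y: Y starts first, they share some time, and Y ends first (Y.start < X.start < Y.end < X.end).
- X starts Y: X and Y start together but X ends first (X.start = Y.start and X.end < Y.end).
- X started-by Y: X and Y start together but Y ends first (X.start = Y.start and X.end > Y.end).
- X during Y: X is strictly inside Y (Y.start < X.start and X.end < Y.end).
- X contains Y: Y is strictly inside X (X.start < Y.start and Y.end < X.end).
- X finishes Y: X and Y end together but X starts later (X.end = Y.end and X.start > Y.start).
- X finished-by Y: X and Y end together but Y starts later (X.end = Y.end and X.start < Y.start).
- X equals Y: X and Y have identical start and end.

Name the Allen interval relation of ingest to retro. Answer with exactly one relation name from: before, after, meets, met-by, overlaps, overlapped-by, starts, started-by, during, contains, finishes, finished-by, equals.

ingest = [20, 90]; retro = [348, 455].
Compare endpoints: ingest.start < retro.start, ingest.start < retro.end, ingest.end < retro.start, ingest.end < retro.end.
That pattern is 'before'.

before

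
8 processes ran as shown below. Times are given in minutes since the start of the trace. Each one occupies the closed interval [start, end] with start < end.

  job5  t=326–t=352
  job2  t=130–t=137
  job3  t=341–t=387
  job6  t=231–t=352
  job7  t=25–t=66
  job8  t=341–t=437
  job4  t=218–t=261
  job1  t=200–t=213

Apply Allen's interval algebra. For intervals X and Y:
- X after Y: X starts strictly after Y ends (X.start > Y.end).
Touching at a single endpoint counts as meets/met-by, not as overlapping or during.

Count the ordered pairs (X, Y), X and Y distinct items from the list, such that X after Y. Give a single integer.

Checking all 56 ordered pairs for relation 'after'; matching pairs in alphabetical order:
(job1, job2): job1 after job2 ✓
(job1, job7): job1 after job7 ✓
(job2, job7): job2 after job7 ✓
(job3, job1): job3 after job1 ✓
(job3, job2): job3 after job2 ✓
(job3, job4): job3 after job4 ✓
(job3, job7): job3 after job7 ✓
(job4, job1): job4 after job1 ✓
(job4, job2): job4 after job2 ✓
(job4, job7): job4 after job7 ✓
(job5, job1): job5 after job1 ✓
(job5, job2): job5 after job2 ✓
(job5, job4): job5 after job4 ✓
(job5, job7): job5 after job7 ✓
(job6, job1): job6 after job1 ✓
(job6, job2): job6 after job2 ✓
(job6, job7): job6 after job7 ✓
(job8, job1): job8 after job1 ✓
(job8, job2): job8 after job2 ✓
(job8, job4): job8 after job4 ✓
(job8, job7): job8 after job7 ✓
Count: 21.

21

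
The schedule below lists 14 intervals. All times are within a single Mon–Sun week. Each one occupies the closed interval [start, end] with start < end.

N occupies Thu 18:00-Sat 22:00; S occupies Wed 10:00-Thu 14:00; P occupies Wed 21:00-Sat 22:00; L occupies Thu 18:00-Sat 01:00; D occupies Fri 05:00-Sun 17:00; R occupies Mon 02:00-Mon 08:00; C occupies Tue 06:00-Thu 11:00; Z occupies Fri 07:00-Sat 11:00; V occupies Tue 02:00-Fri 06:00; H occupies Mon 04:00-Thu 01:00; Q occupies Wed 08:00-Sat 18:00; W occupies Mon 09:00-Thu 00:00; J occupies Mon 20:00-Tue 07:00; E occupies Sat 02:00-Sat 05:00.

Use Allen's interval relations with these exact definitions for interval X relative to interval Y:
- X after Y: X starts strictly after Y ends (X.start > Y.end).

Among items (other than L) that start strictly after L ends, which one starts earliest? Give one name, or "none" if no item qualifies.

E

Target L = [Thu 18:00, Sat 01:00].
C [Tue 06:00, Thu 11:00] → before → excluded.
D [Fri 05:00, Sun 17:00] → overlapped-by → excluded.
E [Sat 02:00, Sat 05:00] → after → candidate.
H [Mon 04:00, Thu 01:00] → before → excluded.
J [Mon 20:00, Tue 07:00] → before → excluded.
N [Thu 18:00, Sat 22:00] → started-by → excluded.
P [Wed 21:00, Sat 22:00] → contains → excluded.
Q [Wed 08:00, Sat 18:00] → contains → excluded.
R [Mon 02:00, Mon 08:00] → before → excluded.
S [Wed 10:00, Thu 14:00] → before → excluded.
V [Tue 02:00, Fri 06:00] → overlaps → excluded.
W [Mon 09:00, Thu 00:00] → before → excluded.
Z [Fri 07:00, Sat 11:00] → overlapped-by → excluded.
Among candidates, earliest start is Sat 02:00 → E.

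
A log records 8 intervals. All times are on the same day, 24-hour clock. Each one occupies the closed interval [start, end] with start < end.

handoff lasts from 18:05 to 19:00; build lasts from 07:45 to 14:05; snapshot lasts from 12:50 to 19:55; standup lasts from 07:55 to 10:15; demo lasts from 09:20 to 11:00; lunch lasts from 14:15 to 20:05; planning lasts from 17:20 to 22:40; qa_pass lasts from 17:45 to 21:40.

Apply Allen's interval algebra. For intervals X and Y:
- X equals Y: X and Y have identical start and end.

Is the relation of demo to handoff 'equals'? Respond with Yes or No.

No

demo = [09:20, 11:00], handoff = [18:05, 19:00].
Actual relation of demo to handoff: before.
Asked whether 'equals' holds → No.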